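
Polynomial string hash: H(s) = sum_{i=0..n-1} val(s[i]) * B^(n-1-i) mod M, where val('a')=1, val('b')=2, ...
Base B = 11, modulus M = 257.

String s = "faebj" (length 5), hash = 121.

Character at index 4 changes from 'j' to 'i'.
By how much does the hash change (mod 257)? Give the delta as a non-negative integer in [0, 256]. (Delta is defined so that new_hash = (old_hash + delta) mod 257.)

Delta formula: (val(new) - val(old)) * B^(n-1-k) mod M
  val('i') - val('j') = 9 - 10 = -1
  B^(n-1-k) = 11^0 mod 257 = 1
  Delta = -1 * 1 mod 257 = 256

Answer: 256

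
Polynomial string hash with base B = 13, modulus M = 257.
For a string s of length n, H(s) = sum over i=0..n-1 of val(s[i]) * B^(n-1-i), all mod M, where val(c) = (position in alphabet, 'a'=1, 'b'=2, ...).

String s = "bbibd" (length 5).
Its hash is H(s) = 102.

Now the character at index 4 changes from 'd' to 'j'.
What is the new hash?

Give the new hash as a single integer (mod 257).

val('d') = 4, val('j') = 10
Position k = 4, exponent = n-1-k = 0
B^0 mod M = 13^0 mod 257 = 1
Delta = (10 - 4) * 1 mod 257 = 6
New hash = (102 + 6) mod 257 = 108

Answer: 108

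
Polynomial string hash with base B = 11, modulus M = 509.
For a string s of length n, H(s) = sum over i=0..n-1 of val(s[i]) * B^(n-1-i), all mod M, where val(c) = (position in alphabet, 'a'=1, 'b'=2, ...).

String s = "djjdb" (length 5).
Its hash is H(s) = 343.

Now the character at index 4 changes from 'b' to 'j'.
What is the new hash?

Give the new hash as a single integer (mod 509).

val('b') = 2, val('j') = 10
Position k = 4, exponent = n-1-k = 0
B^0 mod M = 11^0 mod 509 = 1
Delta = (10 - 2) * 1 mod 509 = 8
New hash = (343 + 8) mod 509 = 351

Answer: 351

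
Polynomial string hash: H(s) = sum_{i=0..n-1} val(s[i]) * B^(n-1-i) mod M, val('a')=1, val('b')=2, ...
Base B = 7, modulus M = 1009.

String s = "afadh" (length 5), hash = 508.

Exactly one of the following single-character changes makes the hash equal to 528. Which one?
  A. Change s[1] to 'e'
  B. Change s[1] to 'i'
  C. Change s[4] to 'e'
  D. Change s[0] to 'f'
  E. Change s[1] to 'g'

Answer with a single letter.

Answer: B

Derivation:
Option A: s[1]='f'->'e', delta=(5-6)*7^3 mod 1009 = 666, hash=508+666 mod 1009 = 165
Option B: s[1]='f'->'i', delta=(9-6)*7^3 mod 1009 = 20, hash=508+20 mod 1009 = 528 <-- target
Option C: s[4]='h'->'e', delta=(5-8)*7^0 mod 1009 = 1006, hash=508+1006 mod 1009 = 505
Option D: s[0]='a'->'f', delta=(6-1)*7^4 mod 1009 = 906, hash=508+906 mod 1009 = 405
Option E: s[1]='f'->'g', delta=(7-6)*7^3 mod 1009 = 343, hash=508+343 mod 1009 = 851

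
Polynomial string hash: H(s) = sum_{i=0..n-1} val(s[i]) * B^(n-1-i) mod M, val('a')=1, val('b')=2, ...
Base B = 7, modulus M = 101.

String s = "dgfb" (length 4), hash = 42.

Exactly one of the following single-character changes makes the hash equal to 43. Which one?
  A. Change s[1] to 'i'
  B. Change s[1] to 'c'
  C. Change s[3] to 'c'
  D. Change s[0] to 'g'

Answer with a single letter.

Answer: C

Derivation:
Option A: s[1]='g'->'i', delta=(9-7)*7^2 mod 101 = 98, hash=42+98 mod 101 = 39
Option B: s[1]='g'->'c', delta=(3-7)*7^2 mod 101 = 6, hash=42+6 mod 101 = 48
Option C: s[3]='b'->'c', delta=(3-2)*7^0 mod 101 = 1, hash=42+1 mod 101 = 43 <-- target
Option D: s[0]='d'->'g', delta=(7-4)*7^3 mod 101 = 19, hash=42+19 mod 101 = 61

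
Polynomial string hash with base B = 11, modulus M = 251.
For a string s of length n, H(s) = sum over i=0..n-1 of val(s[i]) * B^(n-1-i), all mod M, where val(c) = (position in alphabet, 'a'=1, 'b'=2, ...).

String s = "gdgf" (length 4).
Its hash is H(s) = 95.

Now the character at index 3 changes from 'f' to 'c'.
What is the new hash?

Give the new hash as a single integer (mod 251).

val('f') = 6, val('c') = 3
Position k = 3, exponent = n-1-k = 0
B^0 mod M = 11^0 mod 251 = 1
Delta = (3 - 6) * 1 mod 251 = 248
New hash = (95 + 248) mod 251 = 92

Answer: 92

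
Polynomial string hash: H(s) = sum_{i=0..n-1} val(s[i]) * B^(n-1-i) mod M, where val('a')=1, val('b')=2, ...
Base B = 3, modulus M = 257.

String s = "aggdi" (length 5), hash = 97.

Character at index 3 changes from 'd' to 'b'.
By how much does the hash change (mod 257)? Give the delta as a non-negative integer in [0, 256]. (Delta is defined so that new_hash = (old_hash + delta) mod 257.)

Answer: 251

Derivation:
Delta formula: (val(new) - val(old)) * B^(n-1-k) mod M
  val('b') - val('d') = 2 - 4 = -2
  B^(n-1-k) = 3^1 mod 257 = 3
  Delta = -2 * 3 mod 257 = 251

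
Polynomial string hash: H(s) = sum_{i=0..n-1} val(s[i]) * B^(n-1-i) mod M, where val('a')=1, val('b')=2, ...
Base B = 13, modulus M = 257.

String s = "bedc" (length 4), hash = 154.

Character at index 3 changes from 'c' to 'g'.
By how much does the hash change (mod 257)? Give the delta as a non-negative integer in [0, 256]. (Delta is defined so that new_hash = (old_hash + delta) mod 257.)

Delta formula: (val(new) - val(old)) * B^(n-1-k) mod M
  val('g') - val('c') = 7 - 3 = 4
  B^(n-1-k) = 13^0 mod 257 = 1
  Delta = 4 * 1 mod 257 = 4

Answer: 4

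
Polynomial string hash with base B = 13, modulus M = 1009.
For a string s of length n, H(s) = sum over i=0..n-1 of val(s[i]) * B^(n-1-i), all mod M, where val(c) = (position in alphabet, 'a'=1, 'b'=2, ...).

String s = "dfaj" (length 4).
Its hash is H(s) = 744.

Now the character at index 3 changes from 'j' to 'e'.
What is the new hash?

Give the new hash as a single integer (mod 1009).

Answer: 739

Derivation:
val('j') = 10, val('e') = 5
Position k = 3, exponent = n-1-k = 0
B^0 mod M = 13^0 mod 1009 = 1
Delta = (5 - 10) * 1 mod 1009 = 1004
New hash = (744 + 1004) mod 1009 = 739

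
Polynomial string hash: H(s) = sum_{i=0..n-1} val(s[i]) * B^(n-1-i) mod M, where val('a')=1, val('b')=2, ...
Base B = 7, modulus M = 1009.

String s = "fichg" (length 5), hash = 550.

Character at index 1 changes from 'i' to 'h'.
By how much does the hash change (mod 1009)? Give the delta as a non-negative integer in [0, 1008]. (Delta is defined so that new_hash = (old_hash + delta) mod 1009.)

Answer: 666

Derivation:
Delta formula: (val(new) - val(old)) * B^(n-1-k) mod M
  val('h') - val('i') = 8 - 9 = -1
  B^(n-1-k) = 7^3 mod 1009 = 343
  Delta = -1 * 343 mod 1009 = 666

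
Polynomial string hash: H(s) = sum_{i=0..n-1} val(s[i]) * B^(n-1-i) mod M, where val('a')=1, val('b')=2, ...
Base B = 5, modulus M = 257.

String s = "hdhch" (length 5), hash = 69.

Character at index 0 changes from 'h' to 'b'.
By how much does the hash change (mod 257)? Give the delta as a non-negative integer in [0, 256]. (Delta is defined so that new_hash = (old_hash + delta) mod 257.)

Delta formula: (val(new) - val(old)) * B^(n-1-k) mod M
  val('b') - val('h') = 2 - 8 = -6
  B^(n-1-k) = 5^4 mod 257 = 111
  Delta = -6 * 111 mod 257 = 105

Answer: 105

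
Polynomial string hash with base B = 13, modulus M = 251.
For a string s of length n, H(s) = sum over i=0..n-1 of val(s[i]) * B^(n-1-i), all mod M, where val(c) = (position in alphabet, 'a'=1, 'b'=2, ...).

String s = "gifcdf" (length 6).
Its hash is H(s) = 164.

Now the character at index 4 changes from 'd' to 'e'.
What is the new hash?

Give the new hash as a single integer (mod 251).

val('d') = 4, val('e') = 5
Position k = 4, exponent = n-1-k = 1
B^1 mod M = 13^1 mod 251 = 13
Delta = (5 - 4) * 13 mod 251 = 13
New hash = (164 + 13) mod 251 = 177

Answer: 177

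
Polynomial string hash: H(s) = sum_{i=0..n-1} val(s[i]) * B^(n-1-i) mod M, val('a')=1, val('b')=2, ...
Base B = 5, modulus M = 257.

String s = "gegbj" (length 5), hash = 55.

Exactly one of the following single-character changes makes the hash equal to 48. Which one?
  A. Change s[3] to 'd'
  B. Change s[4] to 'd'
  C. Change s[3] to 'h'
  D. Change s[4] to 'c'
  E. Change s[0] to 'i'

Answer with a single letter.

Option A: s[3]='b'->'d', delta=(4-2)*5^1 mod 257 = 10, hash=55+10 mod 257 = 65
Option B: s[4]='j'->'d', delta=(4-10)*5^0 mod 257 = 251, hash=55+251 mod 257 = 49
Option C: s[3]='b'->'h', delta=(8-2)*5^1 mod 257 = 30, hash=55+30 mod 257 = 85
Option D: s[4]='j'->'c', delta=(3-10)*5^0 mod 257 = 250, hash=55+250 mod 257 = 48 <-- target
Option E: s[0]='g'->'i', delta=(9-7)*5^4 mod 257 = 222, hash=55+222 mod 257 = 20

Answer: D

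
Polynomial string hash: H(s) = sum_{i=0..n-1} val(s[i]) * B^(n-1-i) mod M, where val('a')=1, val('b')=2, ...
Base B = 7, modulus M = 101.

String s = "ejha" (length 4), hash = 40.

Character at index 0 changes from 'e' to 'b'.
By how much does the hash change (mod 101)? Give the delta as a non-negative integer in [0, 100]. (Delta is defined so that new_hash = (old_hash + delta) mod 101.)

Delta formula: (val(new) - val(old)) * B^(n-1-k) mod M
  val('b') - val('e') = 2 - 5 = -3
  B^(n-1-k) = 7^3 mod 101 = 40
  Delta = -3 * 40 mod 101 = 82

Answer: 82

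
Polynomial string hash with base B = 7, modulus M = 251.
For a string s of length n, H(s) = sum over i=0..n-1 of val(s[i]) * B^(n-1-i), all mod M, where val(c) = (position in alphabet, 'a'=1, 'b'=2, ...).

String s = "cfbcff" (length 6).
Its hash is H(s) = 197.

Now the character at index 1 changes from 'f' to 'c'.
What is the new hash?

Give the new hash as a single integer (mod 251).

val('f') = 6, val('c') = 3
Position k = 1, exponent = n-1-k = 4
B^4 mod M = 7^4 mod 251 = 142
Delta = (3 - 6) * 142 mod 251 = 76
New hash = (197 + 76) mod 251 = 22

Answer: 22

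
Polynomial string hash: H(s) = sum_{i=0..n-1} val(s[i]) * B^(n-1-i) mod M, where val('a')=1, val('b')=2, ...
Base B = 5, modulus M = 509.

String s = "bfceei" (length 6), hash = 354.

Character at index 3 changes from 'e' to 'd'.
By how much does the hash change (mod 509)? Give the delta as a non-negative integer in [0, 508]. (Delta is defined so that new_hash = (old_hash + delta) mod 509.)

Delta formula: (val(new) - val(old)) * B^(n-1-k) mod M
  val('d') - val('e') = 4 - 5 = -1
  B^(n-1-k) = 5^2 mod 509 = 25
  Delta = -1 * 25 mod 509 = 484

Answer: 484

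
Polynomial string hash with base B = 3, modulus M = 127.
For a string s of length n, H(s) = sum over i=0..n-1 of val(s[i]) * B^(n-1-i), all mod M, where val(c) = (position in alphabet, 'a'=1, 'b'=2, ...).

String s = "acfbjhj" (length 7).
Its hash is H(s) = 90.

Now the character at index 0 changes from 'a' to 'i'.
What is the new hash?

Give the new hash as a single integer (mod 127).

val('a') = 1, val('i') = 9
Position k = 0, exponent = n-1-k = 6
B^6 mod M = 3^6 mod 127 = 94
Delta = (9 - 1) * 94 mod 127 = 117
New hash = (90 + 117) mod 127 = 80

Answer: 80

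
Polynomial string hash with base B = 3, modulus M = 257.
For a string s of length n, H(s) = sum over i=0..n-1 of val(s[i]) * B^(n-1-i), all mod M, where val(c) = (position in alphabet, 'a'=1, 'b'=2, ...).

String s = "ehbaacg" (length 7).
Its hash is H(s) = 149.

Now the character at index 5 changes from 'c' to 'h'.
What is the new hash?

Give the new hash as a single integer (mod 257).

Answer: 164

Derivation:
val('c') = 3, val('h') = 8
Position k = 5, exponent = n-1-k = 1
B^1 mod M = 3^1 mod 257 = 3
Delta = (8 - 3) * 3 mod 257 = 15
New hash = (149 + 15) mod 257 = 164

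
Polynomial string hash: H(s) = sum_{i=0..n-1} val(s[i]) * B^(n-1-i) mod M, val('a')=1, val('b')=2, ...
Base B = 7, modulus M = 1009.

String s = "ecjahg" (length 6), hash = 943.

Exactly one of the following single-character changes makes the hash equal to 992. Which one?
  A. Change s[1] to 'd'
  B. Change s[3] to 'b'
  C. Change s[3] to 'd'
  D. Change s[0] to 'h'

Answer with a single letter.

Option A: s[1]='c'->'d', delta=(4-3)*7^4 mod 1009 = 383, hash=943+383 mod 1009 = 317
Option B: s[3]='a'->'b', delta=(2-1)*7^2 mod 1009 = 49, hash=943+49 mod 1009 = 992 <-- target
Option C: s[3]='a'->'d', delta=(4-1)*7^2 mod 1009 = 147, hash=943+147 mod 1009 = 81
Option D: s[0]='e'->'h', delta=(8-5)*7^5 mod 1009 = 980, hash=943+980 mod 1009 = 914

Answer: B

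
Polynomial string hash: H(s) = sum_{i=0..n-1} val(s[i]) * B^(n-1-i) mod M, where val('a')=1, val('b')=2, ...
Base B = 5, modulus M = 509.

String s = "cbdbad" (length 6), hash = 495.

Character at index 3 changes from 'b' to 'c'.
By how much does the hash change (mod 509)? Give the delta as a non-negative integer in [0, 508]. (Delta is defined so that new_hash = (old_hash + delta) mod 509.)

Delta formula: (val(new) - val(old)) * B^(n-1-k) mod M
  val('c') - val('b') = 3 - 2 = 1
  B^(n-1-k) = 5^2 mod 509 = 25
  Delta = 1 * 25 mod 509 = 25

Answer: 25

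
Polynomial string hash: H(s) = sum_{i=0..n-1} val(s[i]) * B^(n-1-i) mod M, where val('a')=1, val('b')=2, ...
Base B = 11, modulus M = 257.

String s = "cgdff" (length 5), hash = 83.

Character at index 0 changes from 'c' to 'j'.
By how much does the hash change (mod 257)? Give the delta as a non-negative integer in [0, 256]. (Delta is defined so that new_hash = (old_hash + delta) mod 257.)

Delta formula: (val(new) - val(old)) * B^(n-1-k) mod M
  val('j') - val('c') = 10 - 3 = 7
  B^(n-1-k) = 11^4 mod 257 = 249
  Delta = 7 * 249 mod 257 = 201

Answer: 201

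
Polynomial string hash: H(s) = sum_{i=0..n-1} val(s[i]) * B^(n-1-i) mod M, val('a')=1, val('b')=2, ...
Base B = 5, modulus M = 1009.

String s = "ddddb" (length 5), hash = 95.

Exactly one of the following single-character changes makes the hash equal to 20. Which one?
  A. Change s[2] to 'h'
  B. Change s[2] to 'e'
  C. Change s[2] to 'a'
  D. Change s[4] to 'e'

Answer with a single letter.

Option A: s[2]='d'->'h', delta=(8-4)*5^2 mod 1009 = 100, hash=95+100 mod 1009 = 195
Option B: s[2]='d'->'e', delta=(5-4)*5^2 mod 1009 = 25, hash=95+25 mod 1009 = 120
Option C: s[2]='d'->'a', delta=(1-4)*5^2 mod 1009 = 934, hash=95+934 mod 1009 = 20 <-- target
Option D: s[4]='b'->'e', delta=(5-2)*5^0 mod 1009 = 3, hash=95+3 mod 1009 = 98

Answer: C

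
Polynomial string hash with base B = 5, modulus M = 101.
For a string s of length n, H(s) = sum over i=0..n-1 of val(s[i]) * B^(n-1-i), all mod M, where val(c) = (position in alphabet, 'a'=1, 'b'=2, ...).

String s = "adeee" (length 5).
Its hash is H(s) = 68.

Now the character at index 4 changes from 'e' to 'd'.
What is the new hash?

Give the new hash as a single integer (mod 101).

val('e') = 5, val('d') = 4
Position k = 4, exponent = n-1-k = 0
B^0 mod M = 5^0 mod 101 = 1
Delta = (4 - 5) * 1 mod 101 = 100
New hash = (68 + 100) mod 101 = 67

Answer: 67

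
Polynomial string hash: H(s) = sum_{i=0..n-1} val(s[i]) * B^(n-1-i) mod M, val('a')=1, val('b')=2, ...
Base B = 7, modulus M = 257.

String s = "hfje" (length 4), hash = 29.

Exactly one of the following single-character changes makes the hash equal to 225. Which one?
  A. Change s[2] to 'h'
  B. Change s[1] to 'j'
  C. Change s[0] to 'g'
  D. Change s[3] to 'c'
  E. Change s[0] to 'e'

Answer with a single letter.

Answer: B

Derivation:
Option A: s[2]='j'->'h', delta=(8-10)*7^1 mod 257 = 243, hash=29+243 mod 257 = 15
Option B: s[1]='f'->'j', delta=(10-6)*7^2 mod 257 = 196, hash=29+196 mod 257 = 225 <-- target
Option C: s[0]='h'->'g', delta=(7-8)*7^3 mod 257 = 171, hash=29+171 mod 257 = 200
Option D: s[3]='e'->'c', delta=(3-5)*7^0 mod 257 = 255, hash=29+255 mod 257 = 27
Option E: s[0]='h'->'e', delta=(5-8)*7^3 mod 257 = 256, hash=29+256 mod 257 = 28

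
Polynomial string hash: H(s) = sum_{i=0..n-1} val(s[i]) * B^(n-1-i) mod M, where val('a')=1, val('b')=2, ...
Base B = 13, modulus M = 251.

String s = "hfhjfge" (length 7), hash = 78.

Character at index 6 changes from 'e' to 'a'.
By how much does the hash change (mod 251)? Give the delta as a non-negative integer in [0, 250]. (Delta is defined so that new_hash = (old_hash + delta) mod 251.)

Answer: 247

Derivation:
Delta formula: (val(new) - val(old)) * B^(n-1-k) mod M
  val('a') - val('e') = 1 - 5 = -4
  B^(n-1-k) = 13^0 mod 251 = 1
  Delta = -4 * 1 mod 251 = 247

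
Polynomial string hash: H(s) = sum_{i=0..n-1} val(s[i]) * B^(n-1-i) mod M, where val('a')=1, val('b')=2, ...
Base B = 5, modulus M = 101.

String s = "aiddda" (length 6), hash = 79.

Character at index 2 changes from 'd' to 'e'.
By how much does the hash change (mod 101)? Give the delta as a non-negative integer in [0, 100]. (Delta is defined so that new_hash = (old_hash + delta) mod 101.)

Answer: 24

Derivation:
Delta formula: (val(new) - val(old)) * B^(n-1-k) mod M
  val('e') - val('d') = 5 - 4 = 1
  B^(n-1-k) = 5^3 mod 101 = 24
  Delta = 1 * 24 mod 101 = 24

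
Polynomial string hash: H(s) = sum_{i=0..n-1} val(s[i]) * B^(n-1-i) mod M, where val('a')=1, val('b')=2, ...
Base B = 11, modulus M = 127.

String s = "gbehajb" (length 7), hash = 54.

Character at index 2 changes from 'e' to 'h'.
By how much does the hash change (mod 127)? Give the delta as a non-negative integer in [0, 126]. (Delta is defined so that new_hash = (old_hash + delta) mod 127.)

Answer: 108

Derivation:
Delta formula: (val(new) - val(old)) * B^(n-1-k) mod M
  val('h') - val('e') = 8 - 5 = 3
  B^(n-1-k) = 11^4 mod 127 = 36
  Delta = 3 * 36 mod 127 = 108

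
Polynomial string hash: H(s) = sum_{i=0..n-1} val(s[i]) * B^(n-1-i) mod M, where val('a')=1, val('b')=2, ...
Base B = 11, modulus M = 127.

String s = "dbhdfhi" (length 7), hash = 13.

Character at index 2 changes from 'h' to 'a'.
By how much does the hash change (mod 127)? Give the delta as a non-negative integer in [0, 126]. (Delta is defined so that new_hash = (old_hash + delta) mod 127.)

Delta formula: (val(new) - val(old)) * B^(n-1-k) mod M
  val('a') - val('h') = 1 - 8 = -7
  B^(n-1-k) = 11^4 mod 127 = 36
  Delta = -7 * 36 mod 127 = 2

Answer: 2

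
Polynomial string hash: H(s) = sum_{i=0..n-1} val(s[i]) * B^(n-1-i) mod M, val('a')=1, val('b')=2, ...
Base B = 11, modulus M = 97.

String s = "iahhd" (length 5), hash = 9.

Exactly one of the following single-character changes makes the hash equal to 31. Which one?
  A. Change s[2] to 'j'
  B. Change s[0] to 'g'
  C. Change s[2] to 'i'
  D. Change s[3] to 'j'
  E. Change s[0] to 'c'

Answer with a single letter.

Answer: D

Derivation:
Option A: s[2]='h'->'j', delta=(10-8)*11^2 mod 97 = 48, hash=9+48 mod 97 = 57
Option B: s[0]='i'->'g', delta=(7-9)*11^4 mod 97 = 12, hash=9+12 mod 97 = 21
Option C: s[2]='h'->'i', delta=(9-8)*11^2 mod 97 = 24, hash=9+24 mod 97 = 33
Option D: s[3]='h'->'j', delta=(10-8)*11^1 mod 97 = 22, hash=9+22 mod 97 = 31 <-- target
Option E: s[0]='i'->'c', delta=(3-9)*11^4 mod 97 = 36, hash=9+36 mod 97 = 45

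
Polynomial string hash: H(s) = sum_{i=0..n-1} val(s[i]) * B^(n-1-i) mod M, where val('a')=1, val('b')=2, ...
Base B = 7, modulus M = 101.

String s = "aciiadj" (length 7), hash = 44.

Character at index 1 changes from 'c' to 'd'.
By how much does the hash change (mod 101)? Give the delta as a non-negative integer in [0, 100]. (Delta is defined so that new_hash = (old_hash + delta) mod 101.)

Delta formula: (val(new) - val(old)) * B^(n-1-k) mod M
  val('d') - val('c') = 4 - 3 = 1
  B^(n-1-k) = 7^5 mod 101 = 41
  Delta = 1 * 41 mod 101 = 41

Answer: 41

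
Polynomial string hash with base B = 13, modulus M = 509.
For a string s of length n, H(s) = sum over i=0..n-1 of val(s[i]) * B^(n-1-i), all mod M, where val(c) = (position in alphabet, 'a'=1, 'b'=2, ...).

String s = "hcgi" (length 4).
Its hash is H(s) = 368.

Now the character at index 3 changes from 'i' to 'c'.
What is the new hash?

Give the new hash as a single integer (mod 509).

val('i') = 9, val('c') = 3
Position k = 3, exponent = n-1-k = 0
B^0 mod M = 13^0 mod 509 = 1
Delta = (3 - 9) * 1 mod 509 = 503
New hash = (368 + 503) mod 509 = 362

Answer: 362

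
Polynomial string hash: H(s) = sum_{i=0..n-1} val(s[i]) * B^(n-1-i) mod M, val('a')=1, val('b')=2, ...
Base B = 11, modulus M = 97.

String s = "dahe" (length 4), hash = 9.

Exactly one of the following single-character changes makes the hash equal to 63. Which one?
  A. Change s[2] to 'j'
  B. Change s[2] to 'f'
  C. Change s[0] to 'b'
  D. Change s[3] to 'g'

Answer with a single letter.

Answer: C

Derivation:
Option A: s[2]='h'->'j', delta=(10-8)*11^1 mod 97 = 22, hash=9+22 mod 97 = 31
Option B: s[2]='h'->'f', delta=(6-8)*11^1 mod 97 = 75, hash=9+75 mod 97 = 84
Option C: s[0]='d'->'b', delta=(2-4)*11^3 mod 97 = 54, hash=9+54 mod 97 = 63 <-- target
Option D: s[3]='e'->'g', delta=(7-5)*11^0 mod 97 = 2, hash=9+2 mod 97 = 11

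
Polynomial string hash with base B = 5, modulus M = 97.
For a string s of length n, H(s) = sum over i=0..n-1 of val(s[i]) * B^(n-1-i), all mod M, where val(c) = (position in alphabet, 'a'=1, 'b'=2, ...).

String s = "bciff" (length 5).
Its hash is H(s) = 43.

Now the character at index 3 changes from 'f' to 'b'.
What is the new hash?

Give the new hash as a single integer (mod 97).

val('f') = 6, val('b') = 2
Position k = 3, exponent = n-1-k = 1
B^1 mod M = 5^1 mod 97 = 5
Delta = (2 - 6) * 5 mod 97 = 77
New hash = (43 + 77) mod 97 = 23

Answer: 23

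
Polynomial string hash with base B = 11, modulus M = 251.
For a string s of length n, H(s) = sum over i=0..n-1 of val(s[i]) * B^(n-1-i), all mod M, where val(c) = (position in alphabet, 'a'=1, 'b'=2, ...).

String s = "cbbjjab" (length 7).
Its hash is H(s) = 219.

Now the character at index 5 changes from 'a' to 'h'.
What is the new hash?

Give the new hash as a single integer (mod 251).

val('a') = 1, val('h') = 8
Position k = 5, exponent = n-1-k = 1
B^1 mod M = 11^1 mod 251 = 11
Delta = (8 - 1) * 11 mod 251 = 77
New hash = (219 + 77) mod 251 = 45

Answer: 45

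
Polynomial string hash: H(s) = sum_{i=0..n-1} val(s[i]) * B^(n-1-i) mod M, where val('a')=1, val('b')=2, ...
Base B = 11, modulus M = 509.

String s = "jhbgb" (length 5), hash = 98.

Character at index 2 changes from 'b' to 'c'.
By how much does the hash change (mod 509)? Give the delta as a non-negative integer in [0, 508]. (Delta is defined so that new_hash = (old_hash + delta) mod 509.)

Answer: 121

Derivation:
Delta formula: (val(new) - val(old)) * B^(n-1-k) mod M
  val('c') - val('b') = 3 - 2 = 1
  B^(n-1-k) = 11^2 mod 509 = 121
  Delta = 1 * 121 mod 509 = 121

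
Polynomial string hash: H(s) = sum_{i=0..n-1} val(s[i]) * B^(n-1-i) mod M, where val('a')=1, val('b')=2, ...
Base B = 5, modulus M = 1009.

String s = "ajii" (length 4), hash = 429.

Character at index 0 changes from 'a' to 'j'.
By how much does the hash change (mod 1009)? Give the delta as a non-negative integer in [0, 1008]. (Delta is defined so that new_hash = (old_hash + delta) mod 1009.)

Answer: 116

Derivation:
Delta formula: (val(new) - val(old)) * B^(n-1-k) mod M
  val('j') - val('a') = 10 - 1 = 9
  B^(n-1-k) = 5^3 mod 1009 = 125
  Delta = 9 * 125 mod 1009 = 116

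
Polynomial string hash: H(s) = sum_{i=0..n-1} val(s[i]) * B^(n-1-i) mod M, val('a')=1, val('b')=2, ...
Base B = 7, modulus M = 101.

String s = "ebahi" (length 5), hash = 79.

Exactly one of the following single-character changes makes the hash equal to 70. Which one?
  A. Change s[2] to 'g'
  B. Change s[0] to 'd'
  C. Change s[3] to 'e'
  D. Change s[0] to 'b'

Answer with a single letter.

Option A: s[2]='a'->'g', delta=(7-1)*7^2 mod 101 = 92, hash=79+92 mod 101 = 70 <-- target
Option B: s[0]='e'->'d', delta=(4-5)*7^4 mod 101 = 23, hash=79+23 mod 101 = 1
Option C: s[3]='h'->'e', delta=(5-8)*7^1 mod 101 = 80, hash=79+80 mod 101 = 58
Option D: s[0]='e'->'b', delta=(2-5)*7^4 mod 101 = 69, hash=79+69 mod 101 = 47

Answer: A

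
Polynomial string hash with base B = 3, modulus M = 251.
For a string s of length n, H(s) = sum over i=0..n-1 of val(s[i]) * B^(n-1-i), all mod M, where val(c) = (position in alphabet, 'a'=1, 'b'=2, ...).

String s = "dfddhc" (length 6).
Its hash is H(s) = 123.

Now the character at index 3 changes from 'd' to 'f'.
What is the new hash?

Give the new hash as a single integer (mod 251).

Answer: 141

Derivation:
val('d') = 4, val('f') = 6
Position k = 3, exponent = n-1-k = 2
B^2 mod M = 3^2 mod 251 = 9
Delta = (6 - 4) * 9 mod 251 = 18
New hash = (123 + 18) mod 251 = 141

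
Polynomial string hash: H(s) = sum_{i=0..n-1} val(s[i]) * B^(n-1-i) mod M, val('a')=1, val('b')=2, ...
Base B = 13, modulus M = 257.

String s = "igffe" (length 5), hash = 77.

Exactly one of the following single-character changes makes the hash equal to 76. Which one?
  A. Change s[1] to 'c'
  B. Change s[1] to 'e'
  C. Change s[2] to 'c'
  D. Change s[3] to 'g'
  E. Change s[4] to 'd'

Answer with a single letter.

Answer: E

Derivation:
Option A: s[1]='g'->'c', delta=(3-7)*13^3 mod 257 = 207, hash=77+207 mod 257 = 27
Option B: s[1]='g'->'e', delta=(5-7)*13^3 mod 257 = 232, hash=77+232 mod 257 = 52
Option C: s[2]='f'->'c', delta=(3-6)*13^2 mod 257 = 7, hash=77+7 mod 257 = 84
Option D: s[3]='f'->'g', delta=(7-6)*13^1 mod 257 = 13, hash=77+13 mod 257 = 90
Option E: s[4]='e'->'d', delta=(4-5)*13^0 mod 257 = 256, hash=77+256 mod 257 = 76 <-- target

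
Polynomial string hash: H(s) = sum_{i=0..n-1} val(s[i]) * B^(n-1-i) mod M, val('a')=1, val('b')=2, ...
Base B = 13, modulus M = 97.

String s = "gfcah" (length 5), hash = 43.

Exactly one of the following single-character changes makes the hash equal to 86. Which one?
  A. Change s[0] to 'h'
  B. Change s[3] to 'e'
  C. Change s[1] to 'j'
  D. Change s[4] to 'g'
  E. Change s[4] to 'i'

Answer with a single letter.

Answer: A

Derivation:
Option A: s[0]='g'->'h', delta=(8-7)*13^4 mod 97 = 43, hash=43+43 mod 97 = 86 <-- target
Option B: s[3]='a'->'e', delta=(5-1)*13^1 mod 97 = 52, hash=43+52 mod 97 = 95
Option C: s[1]='f'->'j', delta=(10-6)*13^3 mod 97 = 58, hash=43+58 mod 97 = 4
Option D: s[4]='h'->'g', delta=(7-8)*13^0 mod 97 = 96, hash=43+96 mod 97 = 42
Option E: s[4]='h'->'i', delta=(9-8)*13^0 mod 97 = 1, hash=43+1 mod 97 = 44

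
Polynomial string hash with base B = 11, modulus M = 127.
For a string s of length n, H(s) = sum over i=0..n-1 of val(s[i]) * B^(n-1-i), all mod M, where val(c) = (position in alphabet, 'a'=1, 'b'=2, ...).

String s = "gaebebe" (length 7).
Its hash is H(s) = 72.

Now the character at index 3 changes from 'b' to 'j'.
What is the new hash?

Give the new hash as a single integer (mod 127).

val('b') = 2, val('j') = 10
Position k = 3, exponent = n-1-k = 3
B^3 mod M = 11^3 mod 127 = 61
Delta = (10 - 2) * 61 mod 127 = 107
New hash = (72 + 107) mod 127 = 52

Answer: 52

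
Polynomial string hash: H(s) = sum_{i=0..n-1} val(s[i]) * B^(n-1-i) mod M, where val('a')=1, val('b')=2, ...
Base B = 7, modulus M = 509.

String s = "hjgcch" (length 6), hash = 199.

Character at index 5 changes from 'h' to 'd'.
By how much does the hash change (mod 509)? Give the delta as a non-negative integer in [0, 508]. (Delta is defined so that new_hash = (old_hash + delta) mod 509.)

Delta formula: (val(new) - val(old)) * B^(n-1-k) mod M
  val('d') - val('h') = 4 - 8 = -4
  B^(n-1-k) = 7^0 mod 509 = 1
  Delta = -4 * 1 mod 509 = 505

Answer: 505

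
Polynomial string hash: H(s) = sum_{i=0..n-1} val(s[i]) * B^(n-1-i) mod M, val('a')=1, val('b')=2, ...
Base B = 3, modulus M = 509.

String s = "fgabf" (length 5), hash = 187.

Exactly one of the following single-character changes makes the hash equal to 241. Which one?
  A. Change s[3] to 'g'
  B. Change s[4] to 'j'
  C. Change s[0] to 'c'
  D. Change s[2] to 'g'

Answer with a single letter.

Option A: s[3]='b'->'g', delta=(7-2)*3^1 mod 509 = 15, hash=187+15 mod 509 = 202
Option B: s[4]='f'->'j', delta=(10-6)*3^0 mod 509 = 4, hash=187+4 mod 509 = 191
Option C: s[0]='f'->'c', delta=(3-6)*3^4 mod 509 = 266, hash=187+266 mod 509 = 453
Option D: s[2]='a'->'g', delta=(7-1)*3^2 mod 509 = 54, hash=187+54 mod 509 = 241 <-- target

Answer: D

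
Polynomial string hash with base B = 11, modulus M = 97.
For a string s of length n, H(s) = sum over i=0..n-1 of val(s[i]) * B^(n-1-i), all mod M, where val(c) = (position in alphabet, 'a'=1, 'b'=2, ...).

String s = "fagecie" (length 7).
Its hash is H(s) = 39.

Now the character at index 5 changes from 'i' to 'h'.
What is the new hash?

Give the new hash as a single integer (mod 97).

Answer: 28

Derivation:
val('i') = 9, val('h') = 8
Position k = 5, exponent = n-1-k = 1
B^1 mod M = 11^1 mod 97 = 11
Delta = (8 - 9) * 11 mod 97 = 86
New hash = (39 + 86) mod 97 = 28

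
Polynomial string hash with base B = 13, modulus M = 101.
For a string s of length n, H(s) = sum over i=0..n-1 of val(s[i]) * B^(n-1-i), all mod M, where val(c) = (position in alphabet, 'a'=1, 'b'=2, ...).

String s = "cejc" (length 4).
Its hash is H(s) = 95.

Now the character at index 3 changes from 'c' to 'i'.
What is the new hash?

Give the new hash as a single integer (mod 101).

val('c') = 3, val('i') = 9
Position k = 3, exponent = n-1-k = 0
B^0 mod M = 13^0 mod 101 = 1
Delta = (9 - 3) * 1 mod 101 = 6
New hash = (95 + 6) mod 101 = 0

Answer: 0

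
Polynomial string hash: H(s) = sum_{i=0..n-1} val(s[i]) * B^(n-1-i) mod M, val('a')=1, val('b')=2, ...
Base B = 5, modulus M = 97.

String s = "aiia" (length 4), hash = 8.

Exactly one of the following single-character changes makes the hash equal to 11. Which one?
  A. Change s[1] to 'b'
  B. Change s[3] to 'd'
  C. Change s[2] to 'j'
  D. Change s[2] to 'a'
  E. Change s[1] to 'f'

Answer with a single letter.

Answer: B

Derivation:
Option A: s[1]='i'->'b', delta=(2-9)*5^2 mod 97 = 19, hash=8+19 mod 97 = 27
Option B: s[3]='a'->'d', delta=(4-1)*5^0 mod 97 = 3, hash=8+3 mod 97 = 11 <-- target
Option C: s[2]='i'->'j', delta=(10-9)*5^1 mod 97 = 5, hash=8+5 mod 97 = 13
Option D: s[2]='i'->'a', delta=(1-9)*5^1 mod 97 = 57, hash=8+57 mod 97 = 65
Option E: s[1]='i'->'f', delta=(6-9)*5^2 mod 97 = 22, hash=8+22 mod 97 = 30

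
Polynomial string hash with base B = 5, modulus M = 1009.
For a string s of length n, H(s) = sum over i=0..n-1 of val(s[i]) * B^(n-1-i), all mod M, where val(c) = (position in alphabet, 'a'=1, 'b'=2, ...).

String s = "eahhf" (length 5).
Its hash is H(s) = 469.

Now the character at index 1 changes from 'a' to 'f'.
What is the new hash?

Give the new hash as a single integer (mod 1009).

Answer: 85

Derivation:
val('a') = 1, val('f') = 6
Position k = 1, exponent = n-1-k = 3
B^3 mod M = 5^3 mod 1009 = 125
Delta = (6 - 1) * 125 mod 1009 = 625
New hash = (469 + 625) mod 1009 = 85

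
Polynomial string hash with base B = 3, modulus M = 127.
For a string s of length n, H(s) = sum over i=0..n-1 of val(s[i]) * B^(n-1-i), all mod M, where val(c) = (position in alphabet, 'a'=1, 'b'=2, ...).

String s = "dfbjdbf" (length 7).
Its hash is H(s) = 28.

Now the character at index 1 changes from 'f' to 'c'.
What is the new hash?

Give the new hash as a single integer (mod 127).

val('f') = 6, val('c') = 3
Position k = 1, exponent = n-1-k = 5
B^5 mod M = 3^5 mod 127 = 116
Delta = (3 - 6) * 116 mod 127 = 33
New hash = (28 + 33) mod 127 = 61

Answer: 61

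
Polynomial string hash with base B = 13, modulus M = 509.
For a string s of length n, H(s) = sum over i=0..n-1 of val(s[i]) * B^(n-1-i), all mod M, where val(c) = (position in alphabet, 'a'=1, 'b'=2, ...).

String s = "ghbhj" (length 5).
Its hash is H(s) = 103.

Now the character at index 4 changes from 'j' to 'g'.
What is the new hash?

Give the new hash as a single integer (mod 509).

val('j') = 10, val('g') = 7
Position k = 4, exponent = n-1-k = 0
B^0 mod M = 13^0 mod 509 = 1
Delta = (7 - 10) * 1 mod 509 = 506
New hash = (103 + 506) mod 509 = 100

Answer: 100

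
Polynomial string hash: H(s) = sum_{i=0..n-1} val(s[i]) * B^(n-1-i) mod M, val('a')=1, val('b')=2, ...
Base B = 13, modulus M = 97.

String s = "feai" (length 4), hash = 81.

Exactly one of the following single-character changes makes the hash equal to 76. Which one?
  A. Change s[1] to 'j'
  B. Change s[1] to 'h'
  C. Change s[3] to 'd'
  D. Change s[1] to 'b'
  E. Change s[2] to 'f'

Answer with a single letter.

Answer: C

Derivation:
Option A: s[1]='e'->'j', delta=(10-5)*13^2 mod 97 = 69, hash=81+69 mod 97 = 53
Option B: s[1]='e'->'h', delta=(8-5)*13^2 mod 97 = 22, hash=81+22 mod 97 = 6
Option C: s[3]='i'->'d', delta=(4-9)*13^0 mod 97 = 92, hash=81+92 mod 97 = 76 <-- target
Option D: s[1]='e'->'b', delta=(2-5)*13^2 mod 97 = 75, hash=81+75 mod 97 = 59
Option E: s[2]='a'->'f', delta=(6-1)*13^1 mod 97 = 65, hash=81+65 mod 97 = 49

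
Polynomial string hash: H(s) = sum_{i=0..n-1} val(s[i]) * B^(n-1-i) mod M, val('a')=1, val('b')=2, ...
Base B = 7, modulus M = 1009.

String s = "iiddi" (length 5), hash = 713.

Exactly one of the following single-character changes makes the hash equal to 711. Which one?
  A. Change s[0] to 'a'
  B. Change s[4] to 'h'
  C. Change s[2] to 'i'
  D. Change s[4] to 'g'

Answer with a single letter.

Option A: s[0]='i'->'a', delta=(1-9)*7^4 mod 1009 = 972, hash=713+972 mod 1009 = 676
Option B: s[4]='i'->'h', delta=(8-9)*7^0 mod 1009 = 1008, hash=713+1008 mod 1009 = 712
Option C: s[2]='d'->'i', delta=(9-4)*7^2 mod 1009 = 245, hash=713+245 mod 1009 = 958
Option D: s[4]='i'->'g', delta=(7-9)*7^0 mod 1009 = 1007, hash=713+1007 mod 1009 = 711 <-- target

Answer: D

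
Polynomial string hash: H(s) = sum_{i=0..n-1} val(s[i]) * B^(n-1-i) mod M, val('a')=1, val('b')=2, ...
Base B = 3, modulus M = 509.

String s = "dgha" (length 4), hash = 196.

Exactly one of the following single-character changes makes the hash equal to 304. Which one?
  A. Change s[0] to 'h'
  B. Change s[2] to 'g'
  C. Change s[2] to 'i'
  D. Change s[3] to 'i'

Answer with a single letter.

Option A: s[0]='d'->'h', delta=(8-4)*3^3 mod 509 = 108, hash=196+108 mod 509 = 304 <-- target
Option B: s[2]='h'->'g', delta=(7-8)*3^1 mod 509 = 506, hash=196+506 mod 509 = 193
Option C: s[2]='h'->'i', delta=(9-8)*3^1 mod 509 = 3, hash=196+3 mod 509 = 199
Option D: s[3]='a'->'i', delta=(9-1)*3^0 mod 509 = 8, hash=196+8 mod 509 = 204

Answer: A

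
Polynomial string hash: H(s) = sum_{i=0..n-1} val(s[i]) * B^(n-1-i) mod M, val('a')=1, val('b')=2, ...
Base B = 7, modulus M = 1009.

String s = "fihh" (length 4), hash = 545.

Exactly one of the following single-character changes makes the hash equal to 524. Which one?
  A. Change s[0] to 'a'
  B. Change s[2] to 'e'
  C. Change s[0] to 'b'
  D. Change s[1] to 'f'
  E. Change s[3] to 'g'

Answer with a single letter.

Option A: s[0]='f'->'a', delta=(1-6)*7^3 mod 1009 = 303, hash=545+303 mod 1009 = 848
Option B: s[2]='h'->'e', delta=(5-8)*7^1 mod 1009 = 988, hash=545+988 mod 1009 = 524 <-- target
Option C: s[0]='f'->'b', delta=(2-6)*7^3 mod 1009 = 646, hash=545+646 mod 1009 = 182
Option D: s[1]='i'->'f', delta=(6-9)*7^2 mod 1009 = 862, hash=545+862 mod 1009 = 398
Option E: s[3]='h'->'g', delta=(7-8)*7^0 mod 1009 = 1008, hash=545+1008 mod 1009 = 544

Answer: B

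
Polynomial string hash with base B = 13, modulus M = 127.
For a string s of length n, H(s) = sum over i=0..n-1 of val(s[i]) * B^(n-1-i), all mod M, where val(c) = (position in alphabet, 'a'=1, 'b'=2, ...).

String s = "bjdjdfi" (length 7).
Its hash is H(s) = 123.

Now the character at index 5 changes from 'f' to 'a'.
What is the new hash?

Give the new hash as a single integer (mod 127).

val('f') = 6, val('a') = 1
Position k = 5, exponent = n-1-k = 1
B^1 mod M = 13^1 mod 127 = 13
Delta = (1 - 6) * 13 mod 127 = 62
New hash = (123 + 62) mod 127 = 58

Answer: 58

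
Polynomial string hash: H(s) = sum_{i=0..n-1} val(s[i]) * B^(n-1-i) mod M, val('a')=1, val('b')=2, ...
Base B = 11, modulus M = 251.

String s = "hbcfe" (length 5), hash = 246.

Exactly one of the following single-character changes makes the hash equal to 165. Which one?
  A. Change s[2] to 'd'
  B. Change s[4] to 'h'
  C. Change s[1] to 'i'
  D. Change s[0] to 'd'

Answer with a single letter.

Answer: D

Derivation:
Option A: s[2]='c'->'d', delta=(4-3)*11^2 mod 251 = 121, hash=246+121 mod 251 = 116
Option B: s[4]='e'->'h', delta=(8-5)*11^0 mod 251 = 3, hash=246+3 mod 251 = 249
Option C: s[1]='b'->'i', delta=(9-2)*11^3 mod 251 = 30, hash=246+30 mod 251 = 25
Option D: s[0]='h'->'d', delta=(4-8)*11^4 mod 251 = 170, hash=246+170 mod 251 = 165 <-- target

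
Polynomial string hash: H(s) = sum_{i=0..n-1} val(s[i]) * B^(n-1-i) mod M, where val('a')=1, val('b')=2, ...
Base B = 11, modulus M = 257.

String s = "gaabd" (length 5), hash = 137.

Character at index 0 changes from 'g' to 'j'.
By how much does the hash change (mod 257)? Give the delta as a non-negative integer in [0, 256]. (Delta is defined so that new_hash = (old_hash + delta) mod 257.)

Delta formula: (val(new) - val(old)) * B^(n-1-k) mod M
  val('j') - val('g') = 10 - 7 = 3
  B^(n-1-k) = 11^4 mod 257 = 249
  Delta = 3 * 249 mod 257 = 233

Answer: 233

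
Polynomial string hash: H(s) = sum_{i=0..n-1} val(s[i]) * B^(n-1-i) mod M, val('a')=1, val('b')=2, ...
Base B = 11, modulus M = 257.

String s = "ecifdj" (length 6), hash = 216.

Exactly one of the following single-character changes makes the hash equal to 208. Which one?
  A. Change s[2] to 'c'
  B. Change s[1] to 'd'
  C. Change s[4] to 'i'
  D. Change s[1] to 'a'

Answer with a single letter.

Answer: B

Derivation:
Option A: s[2]='i'->'c', delta=(3-9)*11^3 mod 257 = 238, hash=216+238 mod 257 = 197
Option B: s[1]='c'->'d', delta=(4-3)*11^4 mod 257 = 249, hash=216+249 mod 257 = 208 <-- target
Option C: s[4]='d'->'i', delta=(9-4)*11^1 mod 257 = 55, hash=216+55 mod 257 = 14
Option D: s[1]='c'->'a', delta=(1-3)*11^4 mod 257 = 16, hash=216+16 mod 257 = 232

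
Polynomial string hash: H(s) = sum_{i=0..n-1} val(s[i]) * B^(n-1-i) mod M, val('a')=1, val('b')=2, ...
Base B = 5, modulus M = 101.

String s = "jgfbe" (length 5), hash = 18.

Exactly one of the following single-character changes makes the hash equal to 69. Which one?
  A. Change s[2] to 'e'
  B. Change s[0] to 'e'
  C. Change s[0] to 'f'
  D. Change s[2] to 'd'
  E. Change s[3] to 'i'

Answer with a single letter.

Option A: s[2]='f'->'e', delta=(5-6)*5^2 mod 101 = 76, hash=18+76 mod 101 = 94
Option B: s[0]='j'->'e', delta=(5-10)*5^4 mod 101 = 6, hash=18+6 mod 101 = 24
Option C: s[0]='j'->'f', delta=(6-10)*5^4 mod 101 = 25, hash=18+25 mod 101 = 43
Option D: s[2]='f'->'d', delta=(4-6)*5^2 mod 101 = 51, hash=18+51 mod 101 = 69 <-- target
Option E: s[3]='b'->'i', delta=(9-2)*5^1 mod 101 = 35, hash=18+35 mod 101 = 53

Answer: D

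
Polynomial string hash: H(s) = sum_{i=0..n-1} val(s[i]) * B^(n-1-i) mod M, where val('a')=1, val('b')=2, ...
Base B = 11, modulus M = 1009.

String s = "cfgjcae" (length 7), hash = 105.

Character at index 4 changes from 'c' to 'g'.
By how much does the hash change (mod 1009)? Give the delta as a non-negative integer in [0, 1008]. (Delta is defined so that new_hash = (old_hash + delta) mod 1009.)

Answer: 484

Derivation:
Delta formula: (val(new) - val(old)) * B^(n-1-k) mod M
  val('g') - val('c') = 7 - 3 = 4
  B^(n-1-k) = 11^2 mod 1009 = 121
  Delta = 4 * 121 mod 1009 = 484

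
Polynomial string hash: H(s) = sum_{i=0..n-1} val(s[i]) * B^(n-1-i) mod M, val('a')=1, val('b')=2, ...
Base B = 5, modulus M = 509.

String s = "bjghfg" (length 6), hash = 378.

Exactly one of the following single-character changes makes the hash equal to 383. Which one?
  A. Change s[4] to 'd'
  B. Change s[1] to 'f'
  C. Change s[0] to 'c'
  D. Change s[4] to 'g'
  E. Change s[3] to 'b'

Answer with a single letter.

Answer: D

Derivation:
Option A: s[4]='f'->'d', delta=(4-6)*5^1 mod 509 = 499, hash=378+499 mod 509 = 368
Option B: s[1]='j'->'f', delta=(6-10)*5^4 mod 509 = 45, hash=378+45 mod 509 = 423
Option C: s[0]='b'->'c', delta=(3-2)*5^5 mod 509 = 71, hash=378+71 mod 509 = 449
Option D: s[4]='f'->'g', delta=(7-6)*5^1 mod 509 = 5, hash=378+5 mod 509 = 383 <-- target
Option E: s[3]='h'->'b', delta=(2-8)*5^2 mod 509 = 359, hash=378+359 mod 509 = 228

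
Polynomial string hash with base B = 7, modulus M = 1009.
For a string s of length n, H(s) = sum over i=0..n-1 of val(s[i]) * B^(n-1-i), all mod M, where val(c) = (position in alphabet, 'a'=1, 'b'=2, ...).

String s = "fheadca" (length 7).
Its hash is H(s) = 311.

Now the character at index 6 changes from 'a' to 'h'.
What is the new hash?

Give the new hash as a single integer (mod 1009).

Answer: 318

Derivation:
val('a') = 1, val('h') = 8
Position k = 6, exponent = n-1-k = 0
B^0 mod M = 7^0 mod 1009 = 1
Delta = (8 - 1) * 1 mod 1009 = 7
New hash = (311 + 7) mod 1009 = 318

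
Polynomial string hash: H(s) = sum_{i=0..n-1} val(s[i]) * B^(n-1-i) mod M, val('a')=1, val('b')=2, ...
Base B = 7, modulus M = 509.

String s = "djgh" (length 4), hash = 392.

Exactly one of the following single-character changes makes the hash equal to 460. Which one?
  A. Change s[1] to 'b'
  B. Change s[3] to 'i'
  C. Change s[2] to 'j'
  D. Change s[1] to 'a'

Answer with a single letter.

Answer: D

Derivation:
Option A: s[1]='j'->'b', delta=(2-10)*7^2 mod 509 = 117, hash=392+117 mod 509 = 0
Option B: s[3]='h'->'i', delta=(9-8)*7^0 mod 509 = 1, hash=392+1 mod 509 = 393
Option C: s[2]='g'->'j', delta=(10-7)*7^1 mod 509 = 21, hash=392+21 mod 509 = 413
Option D: s[1]='j'->'a', delta=(1-10)*7^2 mod 509 = 68, hash=392+68 mod 509 = 460 <-- target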